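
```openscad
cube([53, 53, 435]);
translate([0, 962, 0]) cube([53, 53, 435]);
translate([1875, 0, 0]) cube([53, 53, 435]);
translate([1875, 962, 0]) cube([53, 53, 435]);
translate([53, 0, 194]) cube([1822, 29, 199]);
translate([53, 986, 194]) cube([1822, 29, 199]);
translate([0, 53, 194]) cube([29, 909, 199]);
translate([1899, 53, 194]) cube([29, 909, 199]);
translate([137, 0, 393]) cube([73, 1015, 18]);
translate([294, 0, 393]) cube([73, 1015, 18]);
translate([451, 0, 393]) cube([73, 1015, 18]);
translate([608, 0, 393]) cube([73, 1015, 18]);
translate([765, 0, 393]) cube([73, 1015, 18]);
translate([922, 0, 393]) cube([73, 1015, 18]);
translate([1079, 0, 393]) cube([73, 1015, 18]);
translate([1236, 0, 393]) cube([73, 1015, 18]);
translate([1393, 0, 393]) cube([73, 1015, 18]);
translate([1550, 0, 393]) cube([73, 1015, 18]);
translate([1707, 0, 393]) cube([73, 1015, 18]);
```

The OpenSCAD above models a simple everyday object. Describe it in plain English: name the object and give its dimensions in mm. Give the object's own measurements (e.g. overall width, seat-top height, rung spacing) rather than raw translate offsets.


A bed frame 1928 mm long (x) by 1015 mm wide (y). Four 53×53 mm corner posts, 435 mm tall, at the corners of the footprint. Four rails of 29 mm thickness and 199 mm height run between adjacent posts with their undersides at z = 194 mm, their outer faces flush with the outside of the frame (the two x-running rails run between the posts' inner faces; the two y-running rails run between the posts' inner faces). 11 slats, each 73 mm wide (x) and 18 mm thick, lie across the top of the two x-running rails, running the full 1015 mm width of the frame in y; along x they sit between the end posts with a 84 mm gap after the −x posts and between neighbouring slats, leaving 95 mm before the +x posts.


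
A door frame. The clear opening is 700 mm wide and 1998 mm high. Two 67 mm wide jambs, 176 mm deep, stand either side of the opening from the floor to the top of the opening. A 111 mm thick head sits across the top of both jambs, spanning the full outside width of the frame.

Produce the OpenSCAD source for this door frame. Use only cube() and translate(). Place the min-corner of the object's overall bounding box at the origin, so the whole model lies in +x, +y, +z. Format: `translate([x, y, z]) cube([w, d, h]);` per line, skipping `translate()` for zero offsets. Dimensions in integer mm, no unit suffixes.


cube([67, 176, 1998]);
translate([767, 0, 0]) cube([67, 176, 1998]);
translate([0, 0, 1998]) cube([834, 176, 111]);


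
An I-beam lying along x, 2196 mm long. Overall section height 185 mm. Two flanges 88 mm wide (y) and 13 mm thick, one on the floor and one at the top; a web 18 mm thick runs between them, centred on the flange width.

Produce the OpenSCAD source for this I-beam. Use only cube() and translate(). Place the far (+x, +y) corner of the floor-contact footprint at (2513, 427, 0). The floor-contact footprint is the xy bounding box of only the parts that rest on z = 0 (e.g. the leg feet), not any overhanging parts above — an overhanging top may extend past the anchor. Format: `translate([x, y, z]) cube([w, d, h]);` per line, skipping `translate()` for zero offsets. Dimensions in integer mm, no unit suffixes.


translate([317, 339, 0]) cube([2196, 88, 13]);
translate([317, 374, 13]) cube([2196, 18, 159]);
translate([317, 339, 172]) cube([2196, 88, 13]);


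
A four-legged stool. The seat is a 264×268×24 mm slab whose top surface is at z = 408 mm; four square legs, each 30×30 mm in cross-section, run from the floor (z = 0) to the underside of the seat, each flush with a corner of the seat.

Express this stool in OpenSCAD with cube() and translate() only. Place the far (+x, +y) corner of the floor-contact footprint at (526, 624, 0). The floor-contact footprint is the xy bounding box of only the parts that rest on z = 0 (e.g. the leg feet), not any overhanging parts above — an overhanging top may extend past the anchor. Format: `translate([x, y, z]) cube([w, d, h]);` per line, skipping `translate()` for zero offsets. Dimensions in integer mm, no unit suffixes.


// leg_h = 408 - 24 = 384
translate([262, 356, 384]) cube([264, 268, 24]);
translate([262, 356, 0]) cube([30, 30, 384]);
translate([496, 356, 0]) cube([30, 30, 384]);
translate([262, 594, 0]) cube([30, 30, 384]);
translate([496, 594, 0]) cube([30, 30, 384]);


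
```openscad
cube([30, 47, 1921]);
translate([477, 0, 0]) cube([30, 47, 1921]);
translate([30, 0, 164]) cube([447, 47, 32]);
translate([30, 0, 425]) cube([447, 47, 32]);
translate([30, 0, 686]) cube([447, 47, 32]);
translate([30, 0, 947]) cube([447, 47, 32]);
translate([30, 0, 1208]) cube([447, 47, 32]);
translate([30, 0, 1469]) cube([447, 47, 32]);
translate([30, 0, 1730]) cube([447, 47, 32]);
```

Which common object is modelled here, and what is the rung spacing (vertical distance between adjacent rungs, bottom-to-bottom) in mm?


A ladder. The rung spacing is 261 mm.

Two tall 30×47 posts with 7 short bars between them — a ladder. Adjacent rungs sit at z = 164 and z = 425, so the spacing is 425 − 164 = 261 mm.


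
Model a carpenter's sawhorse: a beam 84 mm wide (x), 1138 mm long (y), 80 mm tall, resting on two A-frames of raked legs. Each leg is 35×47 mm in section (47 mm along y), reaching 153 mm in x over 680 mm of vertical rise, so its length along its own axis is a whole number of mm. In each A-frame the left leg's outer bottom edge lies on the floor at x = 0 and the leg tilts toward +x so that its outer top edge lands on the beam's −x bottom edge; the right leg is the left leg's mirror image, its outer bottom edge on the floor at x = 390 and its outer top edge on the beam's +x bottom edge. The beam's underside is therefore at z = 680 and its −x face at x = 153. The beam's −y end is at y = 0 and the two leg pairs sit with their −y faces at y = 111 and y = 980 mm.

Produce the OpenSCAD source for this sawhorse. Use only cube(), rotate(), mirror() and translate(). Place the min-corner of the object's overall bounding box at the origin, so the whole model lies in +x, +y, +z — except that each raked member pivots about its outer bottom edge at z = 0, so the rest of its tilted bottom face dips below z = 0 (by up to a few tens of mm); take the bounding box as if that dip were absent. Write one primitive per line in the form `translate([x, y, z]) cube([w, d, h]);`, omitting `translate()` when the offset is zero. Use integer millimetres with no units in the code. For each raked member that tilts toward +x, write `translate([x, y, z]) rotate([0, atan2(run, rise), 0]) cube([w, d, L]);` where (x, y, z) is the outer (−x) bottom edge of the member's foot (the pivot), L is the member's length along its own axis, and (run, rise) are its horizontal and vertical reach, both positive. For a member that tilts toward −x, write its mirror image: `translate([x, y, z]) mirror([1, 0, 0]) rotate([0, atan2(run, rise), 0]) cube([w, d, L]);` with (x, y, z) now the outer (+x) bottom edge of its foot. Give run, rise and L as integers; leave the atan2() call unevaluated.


translate([153, 0, 680]) cube([84, 1138, 80]);
translate([0, 111, 0]) rotate([0, atan2(153, 680), 0]) cube([35, 47, 697]);
translate([390, 111, 0]) mirror([1, 0, 0]) rotate([0, atan2(153, 680), 0]) cube([35, 47, 697]);
translate([0, 980, 0]) rotate([0, atan2(153, 680), 0]) cube([35, 47, 697]);
translate([390, 980, 0]) mirror([1, 0, 0]) rotate([0, atan2(153, 680), 0]) cube([35, 47, 697]);


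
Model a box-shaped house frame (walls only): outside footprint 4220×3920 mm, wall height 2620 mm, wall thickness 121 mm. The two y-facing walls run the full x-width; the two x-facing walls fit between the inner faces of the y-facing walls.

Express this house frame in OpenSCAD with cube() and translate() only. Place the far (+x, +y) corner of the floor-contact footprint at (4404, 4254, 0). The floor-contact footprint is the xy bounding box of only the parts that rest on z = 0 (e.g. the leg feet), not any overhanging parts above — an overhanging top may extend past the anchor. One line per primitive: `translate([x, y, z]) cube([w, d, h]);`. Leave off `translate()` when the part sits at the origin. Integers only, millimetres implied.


translate([184, 334, 0]) cube([4220, 121, 2620]);
translate([184, 4133, 0]) cube([4220, 121, 2620]);
translate([184, 455, 0]) cube([121, 3678, 2620]);
translate([4283, 455, 0]) cube([121, 3678, 2620]);


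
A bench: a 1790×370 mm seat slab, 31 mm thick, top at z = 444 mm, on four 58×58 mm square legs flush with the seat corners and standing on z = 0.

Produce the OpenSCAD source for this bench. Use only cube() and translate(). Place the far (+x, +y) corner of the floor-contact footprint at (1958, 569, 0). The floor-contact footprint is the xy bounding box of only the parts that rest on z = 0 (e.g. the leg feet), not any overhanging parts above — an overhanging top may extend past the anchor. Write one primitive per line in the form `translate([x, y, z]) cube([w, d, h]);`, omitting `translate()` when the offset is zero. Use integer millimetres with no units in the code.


translate([168, 199, 413]) cube([1790, 370, 31]);
translate([168, 199, 0]) cube([58, 58, 413]);
translate([168, 511, 0]) cube([58, 58, 413]);
translate([1900, 199, 0]) cube([58, 58, 413]);
translate([1900, 511, 0]) cube([58, 58, 413]);


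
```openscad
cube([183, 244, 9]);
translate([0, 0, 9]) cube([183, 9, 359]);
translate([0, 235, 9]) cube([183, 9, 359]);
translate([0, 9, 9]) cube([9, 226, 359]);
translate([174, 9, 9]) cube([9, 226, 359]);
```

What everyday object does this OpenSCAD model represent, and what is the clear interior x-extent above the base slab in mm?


An open box. The internal width is 165 mm.

A 183×244 base slab with four walls standing on it — an open box. The base is 183 mm wide and the walls are 9 mm thick, so the internal width is 183 − 2 × 9 = 165 mm.


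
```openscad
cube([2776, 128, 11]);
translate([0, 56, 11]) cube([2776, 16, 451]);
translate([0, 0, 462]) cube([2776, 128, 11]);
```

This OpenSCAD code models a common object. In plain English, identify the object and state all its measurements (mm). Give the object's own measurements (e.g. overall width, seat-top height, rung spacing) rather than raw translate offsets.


An I-beam lying along x, 2776 mm long. Overall section height 473 mm. Two flanges 128 mm wide (y) and 11 mm thick, one on the floor and one at the top; a web 16 mm thick runs between them, centred on the flange width.


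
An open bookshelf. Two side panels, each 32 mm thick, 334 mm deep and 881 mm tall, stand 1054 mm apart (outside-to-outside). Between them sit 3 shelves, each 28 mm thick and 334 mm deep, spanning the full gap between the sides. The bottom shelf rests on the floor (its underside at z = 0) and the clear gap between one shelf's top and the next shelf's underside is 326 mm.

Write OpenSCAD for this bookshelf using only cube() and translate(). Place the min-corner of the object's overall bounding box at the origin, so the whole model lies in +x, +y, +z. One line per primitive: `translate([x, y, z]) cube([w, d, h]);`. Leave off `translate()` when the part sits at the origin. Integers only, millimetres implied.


cube([32, 334, 881]);
translate([1022, 0, 0]) cube([32, 334, 881]);
translate([32, 0, 0]) cube([990, 334, 28]);
translate([32, 0, 354]) cube([990, 334, 28]);
translate([32, 0, 708]) cube([990, 334, 28]);


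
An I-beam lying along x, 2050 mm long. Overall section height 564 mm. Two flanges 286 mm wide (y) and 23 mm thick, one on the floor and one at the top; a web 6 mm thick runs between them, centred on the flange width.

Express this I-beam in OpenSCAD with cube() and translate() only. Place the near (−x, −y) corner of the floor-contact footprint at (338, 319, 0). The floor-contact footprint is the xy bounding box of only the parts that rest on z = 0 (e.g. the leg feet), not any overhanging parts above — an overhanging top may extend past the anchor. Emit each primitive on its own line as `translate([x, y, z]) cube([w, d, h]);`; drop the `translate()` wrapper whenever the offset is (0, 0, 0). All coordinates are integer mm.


translate([338, 319, 0]) cube([2050, 286, 23]);
translate([338, 459, 23]) cube([2050, 6, 518]);
translate([338, 319, 541]) cube([2050, 286, 23]);


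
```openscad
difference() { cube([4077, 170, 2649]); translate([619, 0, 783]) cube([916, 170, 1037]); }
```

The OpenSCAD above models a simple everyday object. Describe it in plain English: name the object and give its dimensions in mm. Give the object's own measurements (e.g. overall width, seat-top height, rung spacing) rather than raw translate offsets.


A wall 4077 mm long (x), 170 mm thick (y), 2649 mm tall, with a rectangular window opening cut through it. The opening is 916 mm wide and 1037 mm tall; its sill is at z = 783 mm and its near (−x) edge is 619 mm from the wall's −x end. The opening passes through the full wall thickness.


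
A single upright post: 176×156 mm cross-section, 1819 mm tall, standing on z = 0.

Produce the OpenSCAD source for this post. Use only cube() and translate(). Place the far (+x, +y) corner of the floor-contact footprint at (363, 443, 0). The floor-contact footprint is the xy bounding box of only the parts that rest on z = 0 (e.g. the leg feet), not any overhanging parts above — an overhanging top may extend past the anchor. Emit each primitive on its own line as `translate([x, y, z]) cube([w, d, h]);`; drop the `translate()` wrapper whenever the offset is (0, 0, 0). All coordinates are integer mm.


translate([187, 287, 0]) cube([176, 156, 1819]);


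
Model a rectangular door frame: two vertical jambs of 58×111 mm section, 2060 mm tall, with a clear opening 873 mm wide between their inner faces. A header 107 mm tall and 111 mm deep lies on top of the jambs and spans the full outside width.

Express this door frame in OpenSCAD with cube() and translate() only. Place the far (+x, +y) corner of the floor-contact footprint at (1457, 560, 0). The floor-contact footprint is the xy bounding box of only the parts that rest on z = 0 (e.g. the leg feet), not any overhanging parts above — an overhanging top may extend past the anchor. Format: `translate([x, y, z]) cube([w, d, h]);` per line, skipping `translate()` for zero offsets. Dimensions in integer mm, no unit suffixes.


translate([468, 449, 0]) cube([58, 111, 2060]);
translate([1399, 449, 0]) cube([58, 111, 2060]);
translate([468, 449, 2060]) cube([989, 111, 107]);


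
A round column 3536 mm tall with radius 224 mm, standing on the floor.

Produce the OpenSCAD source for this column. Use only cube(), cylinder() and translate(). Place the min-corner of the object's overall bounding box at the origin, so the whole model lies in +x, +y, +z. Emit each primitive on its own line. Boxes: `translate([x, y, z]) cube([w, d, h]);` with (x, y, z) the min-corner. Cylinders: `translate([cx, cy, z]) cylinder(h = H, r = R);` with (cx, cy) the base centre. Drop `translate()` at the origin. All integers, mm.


translate([224, 224, 0]) cylinder(h = 3536, r = 224);


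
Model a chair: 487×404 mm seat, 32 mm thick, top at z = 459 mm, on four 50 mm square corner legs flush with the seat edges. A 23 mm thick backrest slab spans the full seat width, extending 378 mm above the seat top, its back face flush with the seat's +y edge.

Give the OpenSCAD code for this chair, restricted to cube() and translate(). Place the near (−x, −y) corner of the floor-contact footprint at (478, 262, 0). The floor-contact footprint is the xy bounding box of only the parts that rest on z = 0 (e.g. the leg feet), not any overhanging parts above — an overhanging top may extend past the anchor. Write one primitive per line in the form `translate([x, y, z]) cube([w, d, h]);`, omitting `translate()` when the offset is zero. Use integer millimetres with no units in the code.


translate([478, 262, 427]) cube([487, 404, 32]);
translate([478, 262, 0]) cube([50, 50, 427]);
translate([915, 262, 0]) cube([50, 50, 427]);
translate([478, 616, 0]) cube([50, 50, 427]);
translate([915, 616, 0]) cube([50, 50, 427]);
translate([478, 643, 459]) cube([487, 23, 378]);


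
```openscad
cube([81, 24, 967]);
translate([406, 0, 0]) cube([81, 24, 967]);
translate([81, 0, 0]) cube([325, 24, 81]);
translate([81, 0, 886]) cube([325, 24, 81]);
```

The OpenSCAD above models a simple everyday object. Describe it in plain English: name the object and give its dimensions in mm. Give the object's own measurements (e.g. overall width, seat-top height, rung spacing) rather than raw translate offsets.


A rectangular picture frame lying in the x–z plane (depth along y). The opening is 325 mm wide (x) by 805 mm tall (z), surrounded by a border 81 mm wide on all four sides. The frame is 24 mm deep and is made of two full-height vertical stiles with two horizontal rails fitted between them.


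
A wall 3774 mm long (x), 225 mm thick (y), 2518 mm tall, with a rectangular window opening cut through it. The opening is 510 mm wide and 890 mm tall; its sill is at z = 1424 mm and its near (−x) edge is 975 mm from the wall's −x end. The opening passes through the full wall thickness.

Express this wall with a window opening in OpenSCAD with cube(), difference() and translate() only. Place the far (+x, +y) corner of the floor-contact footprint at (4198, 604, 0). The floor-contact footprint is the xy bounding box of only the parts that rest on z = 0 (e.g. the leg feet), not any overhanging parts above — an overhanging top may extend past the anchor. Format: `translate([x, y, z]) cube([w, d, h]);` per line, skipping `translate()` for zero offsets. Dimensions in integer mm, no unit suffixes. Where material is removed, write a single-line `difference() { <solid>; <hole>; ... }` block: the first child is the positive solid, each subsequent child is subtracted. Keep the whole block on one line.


difference() { translate([424, 379, 0]) cube([3774, 225, 2518]); translate([1399, 379, 1424]) cube([510, 225, 890]); }


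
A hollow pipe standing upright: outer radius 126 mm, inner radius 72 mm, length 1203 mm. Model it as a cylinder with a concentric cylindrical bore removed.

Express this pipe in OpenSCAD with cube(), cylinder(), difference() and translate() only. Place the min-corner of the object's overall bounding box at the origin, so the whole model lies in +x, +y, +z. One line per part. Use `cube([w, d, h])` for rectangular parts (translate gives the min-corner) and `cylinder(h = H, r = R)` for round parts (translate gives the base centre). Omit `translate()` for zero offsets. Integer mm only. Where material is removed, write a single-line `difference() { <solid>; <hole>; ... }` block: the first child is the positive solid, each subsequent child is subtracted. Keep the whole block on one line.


difference() { translate([126, 126, 0]) cylinder(h = 1203, r = 126); translate([126, 126, 0]) cylinder(h = 1203, r = 72); }


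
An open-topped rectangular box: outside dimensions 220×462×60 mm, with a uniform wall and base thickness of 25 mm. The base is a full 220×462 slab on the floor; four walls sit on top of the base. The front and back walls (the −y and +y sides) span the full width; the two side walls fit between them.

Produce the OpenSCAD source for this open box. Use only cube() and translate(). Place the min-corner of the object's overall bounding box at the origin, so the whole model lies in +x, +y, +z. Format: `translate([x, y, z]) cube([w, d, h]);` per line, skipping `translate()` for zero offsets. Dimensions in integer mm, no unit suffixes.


cube([220, 462, 25]);
translate([0, 0, 25]) cube([220, 25, 35]);
translate([0, 437, 25]) cube([220, 25, 35]);
translate([0, 25, 25]) cube([25, 412, 35]);
translate([195, 25, 25]) cube([25, 412, 35]);


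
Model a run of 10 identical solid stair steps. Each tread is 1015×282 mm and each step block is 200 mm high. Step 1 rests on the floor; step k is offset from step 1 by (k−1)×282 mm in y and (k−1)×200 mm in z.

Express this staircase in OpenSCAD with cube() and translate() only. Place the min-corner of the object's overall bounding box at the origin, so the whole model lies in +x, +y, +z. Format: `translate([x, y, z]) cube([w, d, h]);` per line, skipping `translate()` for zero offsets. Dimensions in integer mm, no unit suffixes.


cube([1015, 282, 200]);
translate([0, 282, 200]) cube([1015, 282, 200]);
translate([0, 564, 400]) cube([1015, 282, 200]);
translate([0, 846, 600]) cube([1015, 282, 200]);
translate([0, 1128, 800]) cube([1015, 282, 200]);
translate([0, 1410, 1000]) cube([1015, 282, 200]);
translate([0, 1692, 1200]) cube([1015, 282, 200]);
translate([0, 1974, 1400]) cube([1015, 282, 200]);
translate([0, 2256, 1600]) cube([1015, 282, 200]);
translate([0, 2538, 1800]) cube([1015, 282, 200]);


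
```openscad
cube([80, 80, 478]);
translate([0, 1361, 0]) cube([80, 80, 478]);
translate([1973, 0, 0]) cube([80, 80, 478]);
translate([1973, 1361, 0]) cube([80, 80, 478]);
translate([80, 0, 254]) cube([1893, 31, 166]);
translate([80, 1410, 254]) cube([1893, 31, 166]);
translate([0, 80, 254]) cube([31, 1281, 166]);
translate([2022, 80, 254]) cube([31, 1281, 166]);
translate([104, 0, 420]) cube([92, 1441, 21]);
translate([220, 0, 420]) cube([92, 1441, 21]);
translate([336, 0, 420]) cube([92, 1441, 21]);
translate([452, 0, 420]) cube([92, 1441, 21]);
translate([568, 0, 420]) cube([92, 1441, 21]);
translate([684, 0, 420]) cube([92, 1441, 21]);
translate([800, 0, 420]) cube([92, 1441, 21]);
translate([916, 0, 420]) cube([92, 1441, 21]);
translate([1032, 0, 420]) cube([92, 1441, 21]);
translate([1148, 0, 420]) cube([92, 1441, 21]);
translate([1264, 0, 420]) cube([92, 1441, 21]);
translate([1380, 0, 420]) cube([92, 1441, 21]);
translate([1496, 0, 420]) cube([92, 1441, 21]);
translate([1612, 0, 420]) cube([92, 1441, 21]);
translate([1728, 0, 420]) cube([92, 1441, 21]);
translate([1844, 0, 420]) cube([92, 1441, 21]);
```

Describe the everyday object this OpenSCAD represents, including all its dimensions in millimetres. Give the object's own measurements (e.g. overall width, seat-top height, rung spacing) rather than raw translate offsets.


A bed frame 2053 mm long (x) by 1441 mm wide (y). Four 80×80 mm corner posts, 478 mm tall, at the corners of the footprint. Four rails of 31 mm thickness and 166 mm height run between adjacent posts with their undersides at z = 254 mm, their outer faces flush with the outside of the frame (the two x-running rails run between the posts' inner faces; the two y-running rails run between the posts' inner faces). 16 slats, each 92 mm wide (x) and 21 mm thick, lie across the top of the two x-running rails, running the full 1441 mm width of the frame in y; along x they sit between the end posts with a 24 mm gap after the −x posts and between neighbouring slats, leaving 37 mm before the +x posts.


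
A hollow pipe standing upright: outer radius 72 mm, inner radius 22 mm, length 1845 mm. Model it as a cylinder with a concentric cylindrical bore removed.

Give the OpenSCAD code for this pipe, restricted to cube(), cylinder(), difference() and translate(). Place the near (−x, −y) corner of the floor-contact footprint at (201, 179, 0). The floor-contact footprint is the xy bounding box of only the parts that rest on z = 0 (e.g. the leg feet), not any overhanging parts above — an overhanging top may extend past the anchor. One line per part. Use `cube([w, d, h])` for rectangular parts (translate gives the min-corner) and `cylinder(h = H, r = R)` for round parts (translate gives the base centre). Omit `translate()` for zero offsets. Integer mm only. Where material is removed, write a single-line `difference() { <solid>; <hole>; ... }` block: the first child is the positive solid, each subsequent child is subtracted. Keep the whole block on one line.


difference() { translate([273, 251, 0]) cylinder(h = 1845, r = 72); translate([273, 251, 0]) cylinder(h = 1845, r = 22); }


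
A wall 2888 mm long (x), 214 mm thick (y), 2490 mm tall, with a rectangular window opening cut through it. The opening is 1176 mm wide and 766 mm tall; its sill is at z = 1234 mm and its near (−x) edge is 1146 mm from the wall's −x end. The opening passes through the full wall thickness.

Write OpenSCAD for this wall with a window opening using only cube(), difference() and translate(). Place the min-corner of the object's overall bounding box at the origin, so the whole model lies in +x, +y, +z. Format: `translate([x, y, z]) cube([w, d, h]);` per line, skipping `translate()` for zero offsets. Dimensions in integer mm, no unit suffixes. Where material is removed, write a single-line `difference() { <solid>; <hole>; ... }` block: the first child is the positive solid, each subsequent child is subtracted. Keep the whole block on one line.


difference() { cube([2888, 214, 2490]); translate([1146, 0, 1234]) cube([1176, 214, 766]); }


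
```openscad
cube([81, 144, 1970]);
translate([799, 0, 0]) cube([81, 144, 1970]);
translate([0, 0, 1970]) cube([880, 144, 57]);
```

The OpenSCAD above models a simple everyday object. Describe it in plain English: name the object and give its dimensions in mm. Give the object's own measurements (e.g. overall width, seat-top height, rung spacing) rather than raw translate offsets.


A door frame. The clear opening is 718 mm wide and 1970 mm high. Two 81 mm wide jambs, 144 mm deep, stand either side of the opening from the floor to the top of the opening. A 57 mm thick head sits across the top of both jambs, spanning the full outside width of the frame.


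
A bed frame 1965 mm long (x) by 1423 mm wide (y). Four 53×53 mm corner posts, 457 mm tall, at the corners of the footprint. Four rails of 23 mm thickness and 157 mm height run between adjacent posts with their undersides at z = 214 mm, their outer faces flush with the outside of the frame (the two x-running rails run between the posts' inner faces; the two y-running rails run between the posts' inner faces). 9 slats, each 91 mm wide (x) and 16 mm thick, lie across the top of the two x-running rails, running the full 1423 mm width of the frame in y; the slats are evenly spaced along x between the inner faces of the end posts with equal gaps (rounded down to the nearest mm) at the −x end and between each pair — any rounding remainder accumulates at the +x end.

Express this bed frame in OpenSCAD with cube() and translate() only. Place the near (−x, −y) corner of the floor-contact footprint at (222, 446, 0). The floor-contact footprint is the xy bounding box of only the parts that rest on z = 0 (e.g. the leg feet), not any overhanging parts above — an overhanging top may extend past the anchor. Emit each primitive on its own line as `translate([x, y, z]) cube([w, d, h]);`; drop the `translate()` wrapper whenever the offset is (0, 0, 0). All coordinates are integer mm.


translate([222, 446, 0]) cube([53, 53, 457]);
translate([222, 1816, 0]) cube([53, 53, 457]);
translate([2134, 446, 0]) cube([53, 53, 457]);
translate([2134, 1816, 0]) cube([53, 53, 457]);
translate([275, 446, 214]) cube([1859, 23, 157]);
translate([275, 1846, 214]) cube([1859, 23, 157]);
translate([222, 499, 214]) cube([23, 1317, 157]);
translate([2164, 499, 214]) cube([23, 1317, 157]);
translate([379, 446, 371]) cube([91, 1423, 16]);
translate([574, 446, 371]) cube([91, 1423, 16]);
translate([769, 446, 371]) cube([91, 1423, 16]);
translate([964, 446, 371]) cube([91, 1423, 16]);
translate([1159, 446, 371]) cube([91, 1423, 16]);
translate([1354, 446, 371]) cube([91, 1423, 16]);
translate([1549, 446, 371]) cube([91, 1423, 16]);
translate([1744, 446, 371]) cube([91, 1423, 16]);
translate([1939, 446, 371]) cube([91, 1423, 16]);


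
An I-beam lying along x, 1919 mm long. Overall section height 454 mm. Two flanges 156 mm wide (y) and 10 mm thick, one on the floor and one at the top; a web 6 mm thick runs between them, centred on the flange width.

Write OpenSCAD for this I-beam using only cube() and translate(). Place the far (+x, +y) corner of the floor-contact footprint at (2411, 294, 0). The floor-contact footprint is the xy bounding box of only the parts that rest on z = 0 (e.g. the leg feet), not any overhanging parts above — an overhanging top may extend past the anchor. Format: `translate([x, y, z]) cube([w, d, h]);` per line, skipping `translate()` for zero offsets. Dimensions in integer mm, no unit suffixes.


translate([492, 138, 0]) cube([1919, 156, 10]);
translate([492, 213, 10]) cube([1919, 6, 434]);
translate([492, 138, 444]) cube([1919, 156, 10]);


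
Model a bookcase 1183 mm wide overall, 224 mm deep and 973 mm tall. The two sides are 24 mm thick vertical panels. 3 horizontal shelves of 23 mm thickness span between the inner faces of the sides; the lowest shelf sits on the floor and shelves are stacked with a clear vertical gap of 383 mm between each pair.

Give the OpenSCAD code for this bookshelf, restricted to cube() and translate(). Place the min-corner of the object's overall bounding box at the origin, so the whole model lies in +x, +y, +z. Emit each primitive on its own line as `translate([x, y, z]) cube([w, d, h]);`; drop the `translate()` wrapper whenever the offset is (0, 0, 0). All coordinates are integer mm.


cube([24, 224, 973]);
translate([1159, 0, 0]) cube([24, 224, 973]);
translate([24, 0, 0]) cube([1135, 224, 23]);
translate([24, 0, 406]) cube([1135, 224, 23]);
translate([24, 0, 812]) cube([1135, 224, 23]);


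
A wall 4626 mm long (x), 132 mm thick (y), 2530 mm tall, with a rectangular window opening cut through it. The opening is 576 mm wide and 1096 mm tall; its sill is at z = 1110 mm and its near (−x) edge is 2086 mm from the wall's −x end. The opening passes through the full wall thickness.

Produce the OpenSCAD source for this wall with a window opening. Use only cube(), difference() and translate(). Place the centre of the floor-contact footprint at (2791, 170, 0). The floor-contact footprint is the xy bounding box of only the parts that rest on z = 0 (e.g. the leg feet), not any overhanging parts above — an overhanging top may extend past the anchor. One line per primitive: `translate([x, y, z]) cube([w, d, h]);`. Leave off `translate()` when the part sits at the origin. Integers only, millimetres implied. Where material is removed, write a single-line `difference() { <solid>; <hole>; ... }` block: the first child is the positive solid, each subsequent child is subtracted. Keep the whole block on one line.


difference() { translate([478, 104, 0]) cube([4626, 132, 2530]); translate([2564, 104, 1110]) cube([576, 132, 1096]); }


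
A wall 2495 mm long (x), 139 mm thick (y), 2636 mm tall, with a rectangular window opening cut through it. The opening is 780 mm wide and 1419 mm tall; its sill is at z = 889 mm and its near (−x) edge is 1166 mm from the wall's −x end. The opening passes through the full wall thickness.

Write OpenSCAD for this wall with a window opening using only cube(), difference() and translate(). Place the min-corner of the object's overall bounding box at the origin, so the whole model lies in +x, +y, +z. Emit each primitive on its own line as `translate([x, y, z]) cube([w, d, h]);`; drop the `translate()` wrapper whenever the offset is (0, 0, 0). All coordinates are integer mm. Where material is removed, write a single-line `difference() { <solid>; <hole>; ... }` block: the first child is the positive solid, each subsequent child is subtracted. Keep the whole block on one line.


difference() { cube([2495, 139, 2636]); translate([1166, 0, 889]) cube([780, 139, 1419]); }


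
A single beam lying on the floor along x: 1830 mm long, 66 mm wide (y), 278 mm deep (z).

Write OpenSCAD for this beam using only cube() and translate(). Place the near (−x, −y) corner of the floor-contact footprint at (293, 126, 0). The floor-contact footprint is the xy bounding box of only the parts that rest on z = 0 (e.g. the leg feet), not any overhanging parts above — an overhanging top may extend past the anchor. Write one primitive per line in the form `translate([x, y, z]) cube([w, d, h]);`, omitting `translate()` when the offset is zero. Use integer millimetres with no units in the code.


translate([293, 126, 0]) cube([1830, 66, 278]);


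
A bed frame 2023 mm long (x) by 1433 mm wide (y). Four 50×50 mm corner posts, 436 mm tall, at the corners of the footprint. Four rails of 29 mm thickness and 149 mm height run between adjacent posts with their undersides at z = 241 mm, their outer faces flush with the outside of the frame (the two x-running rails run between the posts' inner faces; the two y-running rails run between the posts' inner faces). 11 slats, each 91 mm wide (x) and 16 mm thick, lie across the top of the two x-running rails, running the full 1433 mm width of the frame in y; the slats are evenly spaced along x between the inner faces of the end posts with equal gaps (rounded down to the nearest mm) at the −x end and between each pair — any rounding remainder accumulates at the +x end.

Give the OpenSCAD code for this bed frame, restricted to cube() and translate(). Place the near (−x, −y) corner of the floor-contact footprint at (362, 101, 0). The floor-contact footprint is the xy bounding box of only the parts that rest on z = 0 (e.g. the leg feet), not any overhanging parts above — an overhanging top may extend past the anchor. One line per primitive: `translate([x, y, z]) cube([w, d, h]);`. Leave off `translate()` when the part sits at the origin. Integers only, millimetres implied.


// slat z = rail_z + rail_h = 241 + 149 = 390
// slat gap = ⌊(1923 − 11·91) / 12⌋ = 76
translate([362, 101, 0]) cube([50, 50, 436]);
translate([362, 1484, 0]) cube([50, 50, 436]);
translate([2335, 101, 0]) cube([50, 50, 436]);
translate([2335, 1484, 0]) cube([50, 50, 436]);
translate([412, 101, 241]) cube([1923, 29, 149]);
translate([412, 1505, 241]) cube([1923, 29, 149]);
translate([362, 151, 241]) cube([29, 1333, 149]);
translate([2356, 151, 241]) cube([29, 1333, 149]);
translate([488, 101, 390]) cube([91, 1433, 16]);
translate([655, 101, 390]) cube([91, 1433, 16]);
translate([822, 101, 390]) cube([91, 1433, 16]);
translate([989, 101, 390]) cube([91, 1433, 16]);
translate([1156, 101, 390]) cube([91, 1433, 16]);
translate([1323, 101, 390]) cube([91, 1433, 16]);
translate([1490, 101, 390]) cube([91, 1433, 16]);
translate([1657, 101, 390]) cube([91, 1433, 16]);
translate([1824, 101, 390]) cube([91, 1433, 16]);
translate([1991, 101, 390]) cube([91, 1433, 16]);
translate([2158, 101, 390]) cube([91, 1433, 16]);


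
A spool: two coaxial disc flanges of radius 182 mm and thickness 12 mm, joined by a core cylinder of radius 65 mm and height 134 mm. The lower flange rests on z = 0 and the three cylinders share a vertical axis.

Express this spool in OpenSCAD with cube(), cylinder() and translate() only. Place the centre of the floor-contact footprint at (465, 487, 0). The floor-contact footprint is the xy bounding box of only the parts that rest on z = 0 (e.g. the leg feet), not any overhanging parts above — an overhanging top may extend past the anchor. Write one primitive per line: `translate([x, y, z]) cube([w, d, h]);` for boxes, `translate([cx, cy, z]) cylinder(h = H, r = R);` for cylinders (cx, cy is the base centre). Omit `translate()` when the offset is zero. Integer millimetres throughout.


translate([465, 487, 0]) cylinder(h = 12, r = 182);
translate([465, 487, 12]) cylinder(h = 134, r = 65);
translate([465, 487, 146]) cylinder(h = 12, r = 182);


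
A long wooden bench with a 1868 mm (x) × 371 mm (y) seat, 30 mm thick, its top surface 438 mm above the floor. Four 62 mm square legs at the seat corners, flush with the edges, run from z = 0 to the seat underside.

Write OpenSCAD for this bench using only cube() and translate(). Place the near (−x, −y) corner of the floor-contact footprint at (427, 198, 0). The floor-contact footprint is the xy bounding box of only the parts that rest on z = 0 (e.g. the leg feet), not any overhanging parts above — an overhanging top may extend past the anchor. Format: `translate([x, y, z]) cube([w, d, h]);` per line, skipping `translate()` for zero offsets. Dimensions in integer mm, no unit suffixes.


// leg_h = 438 − 30 = 408
translate([427, 198, 408]) cube([1868, 371, 30]);
translate([427, 198, 0]) cube([62, 62, 408]);
translate([427, 507, 0]) cube([62, 62, 408]);
translate([2233, 198, 0]) cube([62, 62, 408]);
translate([2233, 507, 0]) cube([62, 62, 408]);


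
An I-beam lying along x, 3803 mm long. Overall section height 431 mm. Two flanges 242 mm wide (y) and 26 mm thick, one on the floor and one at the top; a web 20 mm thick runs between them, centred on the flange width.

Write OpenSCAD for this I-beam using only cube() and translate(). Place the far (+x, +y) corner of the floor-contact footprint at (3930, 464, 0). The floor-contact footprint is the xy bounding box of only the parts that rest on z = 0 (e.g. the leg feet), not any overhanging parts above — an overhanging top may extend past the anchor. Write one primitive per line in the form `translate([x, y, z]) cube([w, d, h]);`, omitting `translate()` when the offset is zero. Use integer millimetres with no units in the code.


translate([127, 222, 0]) cube([3803, 242, 26]);
translate([127, 333, 26]) cube([3803, 20, 379]);
translate([127, 222, 405]) cube([3803, 242, 26]);


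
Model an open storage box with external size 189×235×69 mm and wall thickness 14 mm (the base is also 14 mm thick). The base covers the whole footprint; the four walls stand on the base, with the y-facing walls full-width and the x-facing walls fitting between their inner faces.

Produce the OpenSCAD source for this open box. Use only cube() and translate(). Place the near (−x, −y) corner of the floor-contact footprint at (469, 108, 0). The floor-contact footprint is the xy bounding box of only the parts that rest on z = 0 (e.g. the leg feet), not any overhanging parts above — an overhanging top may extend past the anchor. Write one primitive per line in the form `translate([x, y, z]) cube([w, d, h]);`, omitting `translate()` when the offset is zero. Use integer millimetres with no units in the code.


translate([469, 108, 0]) cube([189, 235, 14]);
translate([469, 108, 14]) cube([189, 14, 55]);
translate([469, 329, 14]) cube([189, 14, 55]);
translate([469, 122, 14]) cube([14, 207, 55]);
translate([644, 122, 14]) cube([14, 207, 55]);


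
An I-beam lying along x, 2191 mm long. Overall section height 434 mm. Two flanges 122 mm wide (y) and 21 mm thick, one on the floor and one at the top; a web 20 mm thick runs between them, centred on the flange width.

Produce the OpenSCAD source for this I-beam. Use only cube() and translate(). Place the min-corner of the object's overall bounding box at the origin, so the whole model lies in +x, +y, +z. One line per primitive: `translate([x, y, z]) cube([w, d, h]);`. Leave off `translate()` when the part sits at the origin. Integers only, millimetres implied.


cube([2191, 122, 21]);
translate([0, 51, 21]) cube([2191, 20, 392]);
translate([0, 0, 413]) cube([2191, 122, 21]);


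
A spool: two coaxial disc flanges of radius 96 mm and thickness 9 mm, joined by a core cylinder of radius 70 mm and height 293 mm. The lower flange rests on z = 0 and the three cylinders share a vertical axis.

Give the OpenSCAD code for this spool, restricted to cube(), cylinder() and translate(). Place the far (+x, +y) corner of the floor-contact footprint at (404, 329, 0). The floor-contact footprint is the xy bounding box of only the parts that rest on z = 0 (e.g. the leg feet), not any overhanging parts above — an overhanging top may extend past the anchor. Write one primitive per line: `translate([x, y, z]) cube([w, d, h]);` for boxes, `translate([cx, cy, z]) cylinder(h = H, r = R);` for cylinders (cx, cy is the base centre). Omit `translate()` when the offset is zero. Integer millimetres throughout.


translate([308, 233, 0]) cylinder(h = 9, r = 96);
translate([308, 233, 9]) cylinder(h = 293, r = 70);
translate([308, 233, 302]) cylinder(h = 9, r = 96);


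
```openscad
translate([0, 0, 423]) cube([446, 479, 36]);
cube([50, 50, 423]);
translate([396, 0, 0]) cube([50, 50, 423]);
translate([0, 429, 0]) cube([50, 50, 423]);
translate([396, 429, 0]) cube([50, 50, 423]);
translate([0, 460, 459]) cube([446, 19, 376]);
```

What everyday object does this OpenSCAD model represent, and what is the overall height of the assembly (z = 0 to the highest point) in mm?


A chair. The overall height is 835 mm.

A slab on four corner posts with a tall panel at the back — a chair. The seat slab sits at z = 423 with thickness 36, and the 376 mm backrest starts at the seat top, so the overall height is 423 + 36 + 376 = 835 mm.
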